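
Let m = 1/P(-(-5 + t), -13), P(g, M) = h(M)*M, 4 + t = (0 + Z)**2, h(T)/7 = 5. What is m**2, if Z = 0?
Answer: 1/207025 ≈ 4.8303e-6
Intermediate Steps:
h(T) = 35 (h(T) = 7*5 = 35)
t = -4 (t = -4 + (0 + 0)**2 = -4 + 0**2 = -4 + 0 = -4)
P(g, M) = 35*M
m = -1/455 (m = 1/(35*(-13)) = 1/(-455) = -1/455 ≈ -0.0021978)
m**2 = (-1/455)**2 = 1/207025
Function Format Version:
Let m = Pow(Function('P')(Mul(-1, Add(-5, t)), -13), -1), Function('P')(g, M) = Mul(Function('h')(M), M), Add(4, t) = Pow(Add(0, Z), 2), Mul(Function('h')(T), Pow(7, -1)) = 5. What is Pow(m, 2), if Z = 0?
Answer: Rational(1, 207025) ≈ 4.8303e-6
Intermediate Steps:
Function('h')(T) = 35 (Function('h')(T) = Mul(7, 5) = 35)
t = -4 (t = Add(-4, Pow(Add(0, 0), 2)) = Add(-4, Pow(0, 2)) = Add(-4, 0) = -4)
Function('P')(g, M) = Mul(35, M)
m = Rational(-1, 455) (m = Pow(Mul(35, -13), -1) = Pow(-455, -1) = Rational(-1, 455) ≈ -0.0021978)
Pow(m, 2) = Pow(Rational(-1, 455), 2) = Rational(1, 207025)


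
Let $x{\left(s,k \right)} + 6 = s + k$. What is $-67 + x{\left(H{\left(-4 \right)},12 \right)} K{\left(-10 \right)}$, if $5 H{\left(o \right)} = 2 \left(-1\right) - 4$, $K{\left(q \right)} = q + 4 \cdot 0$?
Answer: $-115$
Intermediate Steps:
$K{\left(q \right)} = q$ ($K{\left(q \right)} = q + 0 = q$)
$H{\left(o \right)} = - \frac{6}{5}$ ($H{\left(o \right)} = \frac{2 \left(-1\right) - 4}{5} = \frac{-2 - 4}{5} = \frac{1}{5} \left(-6\right) = - \frac{6}{5}$)
$x{\left(s,k \right)} = -6 + k + s$ ($x{\left(s,k \right)} = -6 + \left(s + k\right) = -6 + \left(k + s\right) = -6 + k + s$)
$-67 + x{\left(H{\left(-4 \right)},12 \right)} K{\left(-10 \right)} = -67 + \left(-6 + 12 - \frac{6}{5}\right) \left(-10\right) = -67 + \frac{24}{5} \left(-10\right) = -67 - 48 = -115$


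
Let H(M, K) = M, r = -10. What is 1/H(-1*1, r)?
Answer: -1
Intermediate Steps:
1/H(-1*1, r) = 1/(-1*1) = 1/(-1) = -1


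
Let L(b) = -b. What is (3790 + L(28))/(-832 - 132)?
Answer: -1881/482 ≈ -3.9025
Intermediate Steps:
(3790 + L(28))/(-832 - 132) = (3790 - 1*28)/(-832 - 132) = (3790 - 28)/(-964) = 3762*(-1/964) = -1881/482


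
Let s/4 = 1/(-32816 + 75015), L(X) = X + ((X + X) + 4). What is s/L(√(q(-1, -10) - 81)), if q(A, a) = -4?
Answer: 16/32957419 - 12*I*√85/32957419 ≈ 4.8547e-7 - 3.3569e-6*I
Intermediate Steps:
L(X) = 4 + 3*X (L(X) = X + (2*X + 4) = X + (4 + 2*X) = 4 + 3*X)
s = 4/42199 (s = 4/(-32816 + 75015) = 4/42199 ≈ 9.4789e-5)
s/L(√(q(-1, -10) - 81)) = 4/(42199*(4 + 3*√(-4 - 81))) = 4/(42199*(4 + 3*√(-85))) = 4/(42199*(4 + 3*(I*√85))) = 4/(42199*(4 + 3*I*√85))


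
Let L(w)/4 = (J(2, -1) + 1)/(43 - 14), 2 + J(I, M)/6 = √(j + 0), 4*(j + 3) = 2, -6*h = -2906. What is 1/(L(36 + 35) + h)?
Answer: 730887/352886597 - 3132*I*√10/1764432985 ≈ 0.0020712 - 5.6133e-6*I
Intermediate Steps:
h = 1453/3 (h = -⅙*(-2906) = 1453/3 ≈ 484.33)
j = -5/2 (j = -3 + (¼)*2 = -3 + ½ = -5/2 ≈ -2.5000)
J(I, M) = -12 + 3*I*√10 (J(I, M) = -12 + 6*√(-5/2 + 0) = -12 + 6*√(-5/2) = -12 + 6*(I*√10/2) = -12 + 3*I*√10)
L(w) = -44/29 + 12*I*√10/29 (L(w) = 4*(((-12 + 3*I*√10) + 1)/(43 - 14)) = 4*((-11 + 3*I*√10)/29) = 4*((-11 + 3*I*√10)*(1/29)) = 4*(-11/29 + 3*I*√10/29) = -44/29 + 12*I*√10/29)
1/(L(36 + 35) + h) = 1/((-44/29 + 12*I*√10/29) + 1453/3) = 1/(42005/87 + 12*I*√10/29)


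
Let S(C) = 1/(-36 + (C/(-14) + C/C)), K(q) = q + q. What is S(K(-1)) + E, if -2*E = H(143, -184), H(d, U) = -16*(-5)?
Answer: -9767/244 ≈ -40.029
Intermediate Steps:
H(d, U) = 80
E = -40 (E = -½*80 = -40)
K(q) = 2*q
S(C) = 1/(-35 - C/14) (S(C) = 1/(-36 + (C*(-1/14) + 1)) = 1/(-36 + (-C/14 + 1)) = 1/(-36 + (1 - C/14)) = 1/(-35 - C/14))
S(K(-1)) + E = -14/(490 + 2*(-1)) - 40 = -14/(490 - 2) - 40 = -14/488 - 40 = -14*1/488 - 40 = -7/244 - 40 = -9767/244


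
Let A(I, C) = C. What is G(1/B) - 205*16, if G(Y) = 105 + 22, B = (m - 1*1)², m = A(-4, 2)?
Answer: -3153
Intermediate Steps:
m = 2
B = 1 (B = (2 - 1*1)² = (2 - 1)² = 1² = 1)
G(Y) = 127
G(1/B) - 205*16 = 127 - 205*16 = 127 - 3280 = -3153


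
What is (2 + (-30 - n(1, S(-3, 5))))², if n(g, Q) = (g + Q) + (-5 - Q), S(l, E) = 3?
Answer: 576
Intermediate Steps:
n(g, Q) = -5 + g (n(g, Q) = (Q + g) + (-5 - Q) = -5 + g)
(2 + (-30 - n(1, S(-3, 5))))² = (2 + (-30 - (-5 + 1)))² = (2 + (-30 - 1*(-4)))² = (2 + (-30 + 4))² = (2 - 26)² = (-24)² = 576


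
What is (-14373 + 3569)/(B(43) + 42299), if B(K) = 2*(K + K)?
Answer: -10804/42471 ≈ -0.25439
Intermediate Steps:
B(K) = 4*K (B(K) = 2*(2*K) = 4*K)
(-14373 + 3569)/(B(43) + 42299) = (-14373 + 3569)/(4*43 + 42299) = -10804/(172 + 42299) = -10804/42471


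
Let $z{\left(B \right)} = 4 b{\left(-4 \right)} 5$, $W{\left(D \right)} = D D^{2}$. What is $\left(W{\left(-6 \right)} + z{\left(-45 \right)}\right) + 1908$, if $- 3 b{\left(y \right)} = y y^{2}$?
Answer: $\frac{6356}{3} \approx 2118.7$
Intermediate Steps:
$b{\left(y \right)} = - \frac{y^{3}}{3}$ ($b{\left(y \right)} = - \frac{y y^{2}}{3} = - \frac{y^{3}}{3}$)
$W{\left(D \right)} = D^{3}$
$z{\left(B \right)} = \frac{1280}{3}$ ($z{\left(B \right)} = 4 \left(- \frac{\left(-4\right)^{3}}{3}\right) 5 = 4 \left(\left(- \frac{1}{3}\right) \left(-64\right)\right) 5 = 4 \cdot \frac{64}{3} \cdot 5 = \frac{256}{3} \cdot 5 = \frac{1280}{3}$)
$\left(W{\left(-6 \right)} + z{\left(-45 \right)}\right) + 1908 = \left(\left(-6\right)^{3} + \frac{1280}{3}\right) + 1908 = \left(-216 + \frac{1280}{3}\right) + 1908 = \frac{632}{3} + 1908 = \frac{6356}{3}$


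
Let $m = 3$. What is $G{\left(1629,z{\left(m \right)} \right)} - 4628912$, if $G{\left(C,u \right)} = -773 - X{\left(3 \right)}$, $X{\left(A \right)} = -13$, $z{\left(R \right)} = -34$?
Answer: $-4629672$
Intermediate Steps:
$G{\left(C,u \right)} = -760$ ($G{\left(C,u \right)} = -773 - -13 = -773 + 13 = -760$)
$G{\left(1629,z{\left(m \right)} \right)} - 4628912 = -760 - 4628912 = -4629672$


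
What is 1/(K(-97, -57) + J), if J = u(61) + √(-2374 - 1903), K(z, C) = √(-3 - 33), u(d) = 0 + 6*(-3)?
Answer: 1/(-18 + 6*I + I*√4277) ≈ -0.0033199 - 0.013169*I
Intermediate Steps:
u(d) = -18 (u(d) = 0 - 18 = -18)
K(z, C) = 6*I (K(z, C) = √(-36) = 6*I)
J = -18 + I*√4277 (J = -18 + √(-2374 - 1903) = -18 + √(-4277) = -18 + I*√4277 ≈ -18.0 + 65.399*I)
1/(K(-97, -57) + J) = 1/(6*I + (-18 + I*√4277)) = 1/(-18 + 6*I + I*√4277)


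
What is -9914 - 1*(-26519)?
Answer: 16605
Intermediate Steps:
-9914 - 1*(-26519) = -9914 + 26519 = 16605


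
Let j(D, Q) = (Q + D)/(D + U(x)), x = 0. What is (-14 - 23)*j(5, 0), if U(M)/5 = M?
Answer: -37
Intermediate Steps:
U(M) = 5*M
j(D, Q) = (D + Q)/D (j(D, Q) = (Q + D)/(D + 5*0) = (D + Q)/(D + 0) = (D + Q)/D)
(-14 - 23)*j(5, 0) = (-14 - 23)*((5 + 0)/5) = -37*5/5 = -37*1 = -37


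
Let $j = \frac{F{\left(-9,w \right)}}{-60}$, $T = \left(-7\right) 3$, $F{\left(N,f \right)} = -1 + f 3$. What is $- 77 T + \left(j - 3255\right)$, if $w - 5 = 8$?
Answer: $- \frac{49159}{30} \approx -1638.6$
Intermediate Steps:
$w = 13$ ($w = 5 + 8 = 13$)
$F{\left(N,f \right)} = -1 + 3 f$
$T = -21$
$j = - \frac{19}{30}$ ($j = \frac{-1 + 3 \cdot 13}{-60} = \left(-1 + 39\right) \left(- \frac{1}{60}\right) = 38 \left(- \frac{1}{60}\right) = - \frac{19}{30} \approx -0.63333$)
$- 77 T + \left(j - 3255\right) = \left(-77\right) \left(-21\right) - \frac{97669}{30} = 1617 - \frac{97669}{30} = - \frac{49159}{30}$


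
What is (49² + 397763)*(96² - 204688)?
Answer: -78220857408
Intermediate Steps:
(49² + 397763)*(96² - 204688) = (2401 + 397763)*(9216 - 204688) = 400164*(-195472) = -78220857408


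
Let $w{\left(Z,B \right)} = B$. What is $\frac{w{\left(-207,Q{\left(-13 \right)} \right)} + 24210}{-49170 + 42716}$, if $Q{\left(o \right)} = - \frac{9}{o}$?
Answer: $- \frac{314739}{83902} \approx -3.7513$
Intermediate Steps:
$\frac{w{\left(-207,Q{\left(-13 \right)} \right)} + 24210}{-49170 + 42716} = \frac{- \frac{9}{-13} + 24210}{-49170 + 42716} = \frac{\left(-9\right) \left(- \frac{1}{13}\right) + 24210}{-6454} = \left(\frac{9}{13} + 24210\right) \left(- \frac{1}{6454}\right) = \frac{314739}{13} \left(- \frac{1}{6454}\right) = - \frac{314739}{83902}$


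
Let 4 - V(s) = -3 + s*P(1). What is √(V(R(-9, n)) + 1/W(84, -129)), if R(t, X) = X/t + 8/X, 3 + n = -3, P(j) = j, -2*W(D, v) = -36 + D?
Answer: √122/4 ≈ 2.7613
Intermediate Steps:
W(D, v) = 18 - D/2 (W(D, v) = -(-36 + D)/2 = 18 - D/2)
n = -6 (n = -3 - 3 = -6)
R(t, X) = 8/X + X/t
V(s) = 7 - s (V(s) = 4 - (-3 + s*1) = 4 - (-3 + s) = 4 + (3 - s) = 7 - s)
√(V(R(-9, n)) + 1/W(84, -129)) = √((7 - (8/(-6) - 6/(-9))) + 1/(18 - ½*84)) = √((7 - (8*(-⅙) - 6*(-⅑))) + 1/(18 - 42)) = √((7 - (-4/3 + ⅔)) + 1/(-24)) = √((7 - 1*(-⅔)) - 1/24) = √((7 + ⅔) - 1/24) = √(23/3 - 1/24) = √(61/8) = √122/4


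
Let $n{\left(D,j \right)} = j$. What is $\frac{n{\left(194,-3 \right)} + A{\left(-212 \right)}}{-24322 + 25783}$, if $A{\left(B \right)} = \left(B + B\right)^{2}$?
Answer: $\frac{179773}{1461} \approx 123.05$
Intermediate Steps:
$A{\left(B \right)} = 4 B^{2}$ ($A{\left(B \right)} = \left(2 B\right)^{2} = 4 B^{2}$)
$\frac{n{\left(194,-3 \right)} + A{\left(-212 \right)}}{-24322 + 25783} = \frac{-3 + 4 \left(-212\right)^{2}}{-24322 + 25783} = \frac{-3 + 4 \cdot 44944}{1461} = \left(-3 + 179776\right) \frac{1}{1461} = 179773 \cdot \frac{1}{1461} = \frac{179773}{1461}$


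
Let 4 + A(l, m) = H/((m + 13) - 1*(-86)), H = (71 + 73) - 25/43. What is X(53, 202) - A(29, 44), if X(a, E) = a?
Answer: 344326/6149 ≈ 55.997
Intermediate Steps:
H = 6167/43 (H = 144 - 25*1/43 = 144 - 25/43 = 6167/43 ≈ 143.42)
A(l, m) = -4 + 6167/(43*(99 + m)) (A(l, m) = -4 + 6167/(43*((m + 13) - 1*(-86))) = -4 + 6167/(43*((13 + m) + 86)) = -4 + 6167/(43*(99 + m)))
X(53, 202) - A(29, 44) = 53 - (-10861 - 172*44)/(43*(99 + 44)) = 53 - (-10861 - 7568)/(43*143) = 53 - (-18429)/(43*143) = 53 - 1*(-18429/6149) = 53 + 18429/6149 = 344326/6149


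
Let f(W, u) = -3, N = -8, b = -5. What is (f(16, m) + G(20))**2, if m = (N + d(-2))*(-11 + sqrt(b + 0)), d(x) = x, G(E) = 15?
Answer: 144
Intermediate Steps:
m = 110 - 10*I*sqrt(5) (m = (-8 - 2)*(-11 + sqrt(-5 + 0)) = -10*(-11 + sqrt(-5)) = -10*(-11 + I*sqrt(5)) = 110 - 10*I*sqrt(5) ≈ 110.0 - 22.361*I)
(f(16, m) + G(20))**2 = (-3 + 15)**2 = 12**2 = 144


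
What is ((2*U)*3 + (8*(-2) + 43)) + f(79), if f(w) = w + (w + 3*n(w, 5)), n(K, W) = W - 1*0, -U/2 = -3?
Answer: 236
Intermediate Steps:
U = 6 (U = -2*(-3) = 6)
n(K, W) = W (n(K, W) = W + 0 = W)
f(w) = 15 + 2*w (f(w) = w + (w + 3*5) = w + (w + 15) = w + (15 + w) = 15 + 2*w)
((2*U)*3 + (8*(-2) + 43)) + f(79) = ((2*6)*3 + (8*(-2) + 43)) + (15 + 2*79) = (12*3 + (-16 + 43)) + (15 + 158) = (36 + 27) + 173 = 63 + 173 = 236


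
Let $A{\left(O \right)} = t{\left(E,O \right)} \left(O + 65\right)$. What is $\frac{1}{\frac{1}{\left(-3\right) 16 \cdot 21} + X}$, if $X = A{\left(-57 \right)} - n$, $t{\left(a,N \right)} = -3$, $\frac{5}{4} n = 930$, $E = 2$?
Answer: $- \frac{1008}{774145} \approx -0.0013021$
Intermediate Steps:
$n = 744$ ($n = \frac{4}{5} \cdot 930 = 744$)
$A{\left(O \right)} = -195 - 3 O$ ($A{\left(O \right)} = - 3 \left(O + 65\right) = - 3 \left(65 + O\right) = -195 - 3 O$)
$X = -768$ ($X = \left(-195 - -171\right) - 744 = \left(-195 + 171\right) - 744 = -24 - 744 = -768$)
$\frac{1}{\frac{1}{\left(-3\right) 16 \cdot 21} + X} = \frac{1}{\frac{1}{\left(-3\right) 16 \cdot 21} - 768} = \frac{1}{\frac{1}{\left(-48\right) 21} - 768} = \frac{1}{\frac{1}{-1008} - 768} = \frac{1}{- \frac{1}{1008} - 768} = \frac{1}{- \frac{774145}{1008}} = - \frac{1008}{774145}$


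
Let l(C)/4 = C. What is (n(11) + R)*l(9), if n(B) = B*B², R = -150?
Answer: 42516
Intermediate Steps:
l(C) = 4*C
n(B) = B³
(n(11) + R)*l(9) = (11³ - 150)*(4*9) = (1331 - 150)*36 = 1181*36 = 42516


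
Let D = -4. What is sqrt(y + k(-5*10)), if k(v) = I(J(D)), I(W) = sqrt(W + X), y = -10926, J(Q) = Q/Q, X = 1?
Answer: sqrt(-10926 + sqrt(2)) ≈ 104.52*I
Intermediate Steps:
J(Q) = 1
I(W) = sqrt(1 + W) (I(W) = sqrt(W + 1) = sqrt(1 + W))
k(v) = sqrt(2) (k(v) = sqrt(1 + 1) = sqrt(2))
sqrt(y + k(-5*10)) = sqrt(-10926 + sqrt(2))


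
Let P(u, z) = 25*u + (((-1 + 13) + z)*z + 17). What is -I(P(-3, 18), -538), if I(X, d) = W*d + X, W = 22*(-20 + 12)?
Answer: -95170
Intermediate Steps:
W = -176 (W = 22*(-8) = -176)
P(u, z) = 17 + 25*u + z*(12 + z) (P(u, z) = 25*u + ((12 + z)*z + 17) = 25*u + (z*(12 + z) + 17) = 25*u + (17 + z*(12 + z)) = 17 + 25*u + z*(12 + z))
I(X, d) = X - 176*d (I(X, d) = -176*d + X = X - 176*d)
-I(P(-3, 18), -538) = -((17 + 18² + 12*18 + 25*(-3)) - 176*(-538)) = -((17 + 324 + 216 - 75) + 94688) = -(482 + 94688) = -1*95170 = -95170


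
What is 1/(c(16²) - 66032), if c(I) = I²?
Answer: -1/496 ≈ -0.0020161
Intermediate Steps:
1/(c(16²) - 66032) = 1/((16²)² - 66032) = 1/(256² - 66032) = 1/(65536 - 66032) = 1/(-496) = -1/496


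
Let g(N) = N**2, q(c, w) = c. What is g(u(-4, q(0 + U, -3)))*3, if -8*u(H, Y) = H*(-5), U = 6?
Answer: 75/4 ≈ 18.750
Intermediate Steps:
u(H, Y) = 5*H/8 (u(H, Y) = -H*(-5)/8 = -(-5)*H/8 = 5*H/8)
g(u(-4, q(0 + U, -3)))*3 = ((5/8)*(-4))**2*3 = (-5/2)**2*3 = (25/4)*3 = 75/4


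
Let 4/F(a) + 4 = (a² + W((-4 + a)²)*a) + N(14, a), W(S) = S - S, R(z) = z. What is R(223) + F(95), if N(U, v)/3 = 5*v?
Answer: 1164731/5223 ≈ 223.00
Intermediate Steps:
N(U, v) = 15*v (N(U, v) = 3*(5*v) = 15*v)
W(S) = 0
F(a) = 4/(-4 + a² + 15*a) (F(a) = 4/(-4 + ((a² + 0*a) + 15*a)) = 4/(-4 + ((a² + 0) + 15*a)) = 4/(-4 + (a² + 15*a)) = 4/(-4 + a² + 15*a))
R(223) + F(95) = 223 + 4/(-4 + 95² + 15*95) = 223 + 4/(-4 + 9025 + 1425) = 223 + 4/10446 = 223 + 4*(1/10446) = 223 + 2/5223 = 1164731/5223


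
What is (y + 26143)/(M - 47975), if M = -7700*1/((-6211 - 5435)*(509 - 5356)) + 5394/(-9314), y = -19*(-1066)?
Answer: -6098400579433149/6305888320061482 ≈ -0.96710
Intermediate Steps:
y = 20254
M = -76138275907/131439545217 (M = -7700/((-4847*(-11646))) + 5394*(-1/9314) = -7700/56448162 - 2697/4657 = -7700*1/56448162 - 2697/4657 = -3850/28224081 - 2697/4657 = -76138275907/131439545217 ≈ -0.57926)
(y + 26143)/(M - 47975) = (20254 + 26143)/(-76138275907/131439545217 - 47975) = 46397/(-6305888320061482/131439545217) = 46397*(-131439545217/6305888320061482) = -6098400579433149/6305888320061482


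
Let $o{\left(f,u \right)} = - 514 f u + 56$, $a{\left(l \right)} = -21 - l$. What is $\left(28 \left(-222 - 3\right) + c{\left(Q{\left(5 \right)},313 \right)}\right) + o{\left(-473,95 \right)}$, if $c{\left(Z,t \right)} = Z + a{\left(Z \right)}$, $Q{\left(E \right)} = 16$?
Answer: $23090325$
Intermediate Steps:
$c{\left(Z,t \right)} = -21$ ($c{\left(Z,t \right)} = Z - \left(21 + Z\right) = -21$)
$o{\left(f,u \right)} = 56 - 514 f u$ ($o{\left(f,u \right)} = - 514 f u + 56 = 56 - 514 f u$)
$\left(28 \left(-222 - 3\right) + c{\left(Q{\left(5 \right)},313 \right)}\right) + o{\left(-473,95 \right)} = \left(28 \left(-222 - 3\right) - 21\right) - \left(-56 - 23096590\right) = \left(28 \left(-225\right) - 21\right) + \left(56 + 23096590\right) = \left(-6300 - 21\right) + 23096646 = -6321 + 23096646 = 23090325$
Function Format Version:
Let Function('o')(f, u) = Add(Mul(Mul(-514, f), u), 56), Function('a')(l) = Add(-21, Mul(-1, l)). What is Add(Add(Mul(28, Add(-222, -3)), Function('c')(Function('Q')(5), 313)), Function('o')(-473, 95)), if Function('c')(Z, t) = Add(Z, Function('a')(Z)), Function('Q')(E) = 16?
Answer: 23090325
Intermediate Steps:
Function('c')(Z, t) = -21 (Function('c')(Z, t) = Add(Z, Add(-21, Mul(-1, Z))) = -21)
Function('o')(f, u) = Add(56, Mul(-514, f, u)) (Function('o')(f, u) = Add(Mul(-514, f, u), 56) = Add(56, Mul(-514, f, u)))
Add(Add(Mul(28, Add(-222, -3)), Function('c')(Function('Q')(5), 313)), Function('o')(-473, 95)) = Add(Add(Mul(28, Add(-222, -3)), -21), Add(56, Mul(-514, -473, 95))) = Add(Add(Mul(28, -225), -21), Add(56, 23096590)) = Add(Add(-6300, -21), 23096646) = Add(-6321, 23096646) = 23090325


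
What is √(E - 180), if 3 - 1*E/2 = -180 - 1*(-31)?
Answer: 2*√31 ≈ 11.136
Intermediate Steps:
E = 304 (E = 6 - 2*(-180 - 1*(-31)) = 6 - 2*(-180 + 31) = 6 - 2*(-149) = 6 + 298 = 304)
√(E - 180) = √(304 - 180) = √124 = 2*√31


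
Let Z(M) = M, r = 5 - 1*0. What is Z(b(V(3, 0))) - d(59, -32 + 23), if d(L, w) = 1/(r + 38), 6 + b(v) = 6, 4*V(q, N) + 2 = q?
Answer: -1/43 ≈ -0.023256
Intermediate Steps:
V(q, N) = -1/2 + q/4
b(v) = 0 (b(v) = -6 + 6 = 0)
r = 5 (r = 5 + 0 = 5)
d(L, w) = 1/43 (d(L, w) = 1/(5 + 38) = 1/43)
Z(b(V(3, 0))) - d(59, -32 + 23) = 0 - 1*1/43 = 0 - 1/43 = -1/43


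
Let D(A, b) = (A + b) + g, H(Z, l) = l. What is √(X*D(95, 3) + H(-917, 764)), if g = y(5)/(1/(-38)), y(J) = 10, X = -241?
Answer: √68726 ≈ 262.16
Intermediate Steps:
g = -380 (g = 10/(1/(-38)) = 10/(-1/38) = 10*(-38) = -380)
D(A, b) = -380 + A + b (D(A, b) = (A + b) - 380 = -380 + A + b)
√(X*D(95, 3) + H(-917, 764)) = √(-241*(-380 + 95 + 3) + 764) = √(-241*(-282) + 764) = √(67962 + 764) = √68726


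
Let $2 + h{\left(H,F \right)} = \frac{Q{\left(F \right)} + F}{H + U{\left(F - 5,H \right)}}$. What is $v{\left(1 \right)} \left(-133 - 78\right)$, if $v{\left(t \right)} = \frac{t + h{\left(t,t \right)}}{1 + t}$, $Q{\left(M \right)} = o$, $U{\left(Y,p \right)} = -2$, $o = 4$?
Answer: $633$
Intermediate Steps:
$Q{\left(M \right)} = 4$
$h{\left(H,F \right)} = -2 + \frac{4 + F}{-2 + H}$ ($h{\left(H,F \right)} = -2 + \frac{4 + F}{H - 2} = -2 + \frac{4 + F}{-2 + H}$)
$v{\left(t \right)} = \frac{t + \frac{8 - t}{-2 + t}}{1 + t}$ ($v{\left(t \right)} = \frac{t + \frac{8 + t - 2 t}{-2 + t}}{1 + t} = \frac{t + \frac{8 - t}{-2 + t}}{1 + t}$)
$v{\left(1 \right)} \left(-133 - 78\right) = \frac{8 - 1 + 1 \left(-2 + 1\right)}{\left(1 + 1\right) \left(-2 + 1\right)} \left(-133 - 78\right) = \frac{8 - 1 + 1 \left(-1\right)}{2 \left(-1\right)} \left(-211\right) = \frac{1}{2} \left(-1\right) \left(8 - 1 - 1\right) \left(-211\right) = \frac{1}{2} \left(-1\right) 6 \left(-211\right) = \left(-3\right) \left(-211\right) = 633$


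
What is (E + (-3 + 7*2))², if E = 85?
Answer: 9216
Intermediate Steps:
(E + (-3 + 7*2))² = (85 + (-3 + 7*2))² = (85 + (-3 + 14))² = (85 + 11)² = 96² = 9216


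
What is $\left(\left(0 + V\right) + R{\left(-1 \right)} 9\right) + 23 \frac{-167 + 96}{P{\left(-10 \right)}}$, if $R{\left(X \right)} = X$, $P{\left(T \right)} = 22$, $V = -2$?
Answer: $- \frac{1875}{22} \approx -85.227$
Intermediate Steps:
$\left(\left(0 + V\right) + R{\left(-1 \right)} 9\right) + 23 \frac{-167 + 96}{P{\left(-10 \right)}} = \left(\left(0 - 2\right) - 9\right) + 23 \frac{-167 + 96}{22} = \left(-2 - 9\right) + 23 \left(\left(-71\right) \frac{1}{22}\right) = -11 + 23 \left(- \frac{71}{22}\right) = -11 - \frac{1633}{22} = - \frac{1875}{22}$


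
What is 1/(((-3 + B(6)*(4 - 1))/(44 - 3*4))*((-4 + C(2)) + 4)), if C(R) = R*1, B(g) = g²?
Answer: 16/105 ≈ 0.15238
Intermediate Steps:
C(R) = R
1/(((-3 + B(6)*(4 - 1))/(44 - 3*4))*((-4 + C(2)) + 4)) = 1/(((-3 + 6²*(4 - 1))/(44 - 3*4))*((-4 + 2) + 4)) = 1/(((-3 + 36*3)/(44 - 12))*(-2 + 4)) = 1/(((-3 + 108)/32)*2) = 1/((105*(1/32))*2) = 1/((105/32)*2) = 1/(105/16) = 16/105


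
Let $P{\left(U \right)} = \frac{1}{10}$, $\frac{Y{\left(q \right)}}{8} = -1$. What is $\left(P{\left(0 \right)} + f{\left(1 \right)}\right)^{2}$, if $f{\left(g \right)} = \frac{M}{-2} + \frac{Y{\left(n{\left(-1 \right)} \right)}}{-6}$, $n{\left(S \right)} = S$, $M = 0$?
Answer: $\frac{1849}{900} \approx 2.0544$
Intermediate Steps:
$Y{\left(q \right)} = -8$ ($Y{\left(q \right)} = 8 \left(-1\right) = -8$)
$P{\left(U \right)} = \frac{1}{10}$
$f{\left(g \right)} = \frac{4}{3}$ ($f{\left(g \right)} = \frac{0}{-2} - \frac{8}{-6} = 0 \left(- \frac{1}{2}\right) - - \frac{4}{3} = 0 + \frac{4}{3} = \frac{4}{3}$)
$\left(P{\left(0 \right)} + f{\left(1 \right)}\right)^{2} = \left(\frac{1}{10} + \frac{4}{3}\right)^{2} = \left(\frac{43}{30}\right)^{2} = \frac{1849}{900}$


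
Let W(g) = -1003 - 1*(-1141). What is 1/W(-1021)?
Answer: 1/138 ≈ 0.0072464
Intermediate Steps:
W(g) = 138 (W(g) = -1003 + 1141 = 138)
1/W(-1021) = 1/138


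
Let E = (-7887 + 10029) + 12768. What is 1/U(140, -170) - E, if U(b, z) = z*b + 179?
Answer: -352189111/23621 ≈ -14910.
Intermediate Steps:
U(b, z) = 179 + b*z (U(b, z) = b*z + 179 = 179 + b*z)
E = 14910 (E = 2142 + 12768 = 14910)
1/U(140, -170) - E = 1/(179 + 140*(-170)) - 1*14910 = 1/(179 - 23800) - 14910 = 1/(-23621) - 14910 = -1/23621 - 14910 = -352189111/23621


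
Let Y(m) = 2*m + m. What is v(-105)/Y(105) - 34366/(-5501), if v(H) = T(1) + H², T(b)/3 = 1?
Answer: 23830106/577605 ≈ 41.257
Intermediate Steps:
Y(m) = 3*m
T(b) = 3 (T(b) = 3*1 = 3)
v(H) = 3 + H²
v(-105)/Y(105) - 34366/(-5501) = (3 + (-105)²)/((3*105)) - 34366/(-5501) = (3 + 11025)/315 - 34366*(-1/5501) = 11028*(1/315) + 34366/5501 = 3676/105 + 34366/5501 = 23830106/577605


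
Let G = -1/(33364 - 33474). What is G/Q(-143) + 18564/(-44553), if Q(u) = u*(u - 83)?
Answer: -21998201389/52795007980 ≈ -0.41667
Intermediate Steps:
Q(u) = u*(-83 + u)
G = 1/110 (G = -1/(-110) = -1*(-1/110) = 1/110 ≈ 0.0090909)
G/Q(-143) + 18564/(-44553) = 1/(110*((-143*(-83 - 143)))) + 18564/(-44553) = 1/(110*((-143*(-226)))) + 18564*(-1/44553) = (1/110)/32318 - 6188/14851 = (1/110)*(1/32318) - 6188/14851 = 1/3554980 - 6188/14851 = -21998201389/52795007980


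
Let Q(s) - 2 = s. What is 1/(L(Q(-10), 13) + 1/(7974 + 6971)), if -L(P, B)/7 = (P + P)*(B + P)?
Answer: 14945/8369201 ≈ 0.0017857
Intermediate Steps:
Q(s) = 2 + s
L(P, B) = -14*P*(B + P) (L(P, B) = -7*(P + P)*(B + P) = -7*2*P*(B + P) = -14*P*(B + P))
1/(L(Q(-10), 13) + 1/(7974 + 6971)) = 1/(-14*(2 - 10)*(13 + (2 - 10)) + 1/(7974 + 6971)) = 1/(-14*(-8)*(13 - 8) + 1/14945) = 1/(-14*(-8)*5 + 1/14945) = 1/(560 + 1/14945) = 1/(8369201/14945) = 14945/8369201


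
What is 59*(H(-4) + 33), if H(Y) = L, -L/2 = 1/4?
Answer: 3835/2 ≈ 1917.5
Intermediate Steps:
L = -½ (L = -2/4 = -2*¼ = -½ ≈ -0.50000)
H(Y) = -½
59*(H(-4) + 33) = 59*(-½ + 33) = 59*(65/2) = 3835/2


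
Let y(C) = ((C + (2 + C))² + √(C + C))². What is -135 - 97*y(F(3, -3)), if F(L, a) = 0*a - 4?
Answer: -125071 - 13968*I*√2 ≈ -1.2507e+5 - 19754.0*I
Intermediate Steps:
F(L, a) = -4 (F(L, a) = 0 - 4 = -4)
y(C) = ((2 + 2*C)² + √2*√C)² (y(C) = ((2 + 2*C)² + √(2*C))² = ((2 + 2*C)² + √2*√C)²)
-135 - 97*y(F(3, -3)) = -135 - 97*(4*(1 - 4)² + √2*√(-4))² = -135 - 97*(4*(-3)² + √2*(2*I))² = -135 - 97*(4*9 + 2*I*√2)² = -135 - 97*(36 + 2*I*√2)²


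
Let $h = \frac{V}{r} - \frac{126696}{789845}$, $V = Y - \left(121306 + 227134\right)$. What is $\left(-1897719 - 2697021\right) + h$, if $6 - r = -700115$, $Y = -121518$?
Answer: $- \frac{2540832275628758026}{552987071245} \approx -4.5947 \cdot 10^{6}$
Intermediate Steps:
$r = 700121$ ($r = 6 - -700115 = 6 + 700115 = 700121$)
$V = -469958$ ($V = -121518 - \left(121306 + 227134\right) = -121518 - 348440 = -469958$)
$h = - \frac{459896506726}{552987071245}$ ($h = - \frac{469958}{700121} - \frac{126696}{789845} = - \frac{459896506726}{552987071245} \approx -0.83166$)
$\left(-1897719 - 2697021\right) + h = \left(-1897719 - 2697021\right) - \frac{459896506726}{552987071245} = -4594740 - \frac{459896506726}{552987071245} = - \frac{2540832275628758026}{552987071245}$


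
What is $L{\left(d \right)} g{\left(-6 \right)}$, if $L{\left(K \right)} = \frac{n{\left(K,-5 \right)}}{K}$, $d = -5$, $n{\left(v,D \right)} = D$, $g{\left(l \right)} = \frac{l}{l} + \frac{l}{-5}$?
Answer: $\frac{11}{5} \approx 2.2$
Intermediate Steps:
$g{\left(l \right)} = 1 - \frac{l}{5}$ ($g{\left(l \right)} = 1 + l \left(- \frac{1}{5}\right) = 1 - \frac{l}{5}$)
$L{\left(K \right)} = - \frac{5}{K}$
$L{\left(d \right)} g{\left(-6 \right)} = - \frac{5}{-5} \left(1 - - \frac{6}{5}\right) = \left(-5\right) \left(- \frac{1}{5}\right) \left(1 + \frac{6}{5}\right) = 1 \cdot \frac{11}{5} = \frac{11}{5}$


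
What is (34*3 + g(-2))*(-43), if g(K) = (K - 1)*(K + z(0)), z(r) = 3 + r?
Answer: -4257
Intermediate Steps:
g(K) = (-1 + K)*(3 + K) (g(K) = (K - 1)*(K + (3 + 0)) = (-1 + K)*(K + 3) = (-1 + K)*(3 + K))
(34*3 + g(-2))*(-43) = (34*3 + (-3 + (-2)² + 2*(-2)))*(-43) = (102 + (-3 + 4 - 4))*(-43) = (102 - 3)*(-43) = 99*(-43) = -4257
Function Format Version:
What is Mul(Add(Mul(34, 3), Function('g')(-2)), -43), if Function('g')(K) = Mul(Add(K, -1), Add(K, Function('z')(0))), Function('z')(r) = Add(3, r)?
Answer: -4257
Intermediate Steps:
Function('g')(K) = Mul(Add(-1, K), Add(3, K)) (Function('g')(K) = Mul(Add(K, -1), Add(K, Add(3, 0))) = Mul(Add(-1, K), Add(K, 3)) = Mul(Add(-1, K), Add(3, K)))
Mul(Add(Mul(34, 3), Function('g')(-2)), -43) = Mul(Add(Mul(34, 3), Add(-3, Pow(-2, 2), Mul(2, -2))), -43) = Mul(Add(102, Add(-3, 4, -4)), -43) = Mul(Add(102, -3), -43) = Mul(99, -43) = -4257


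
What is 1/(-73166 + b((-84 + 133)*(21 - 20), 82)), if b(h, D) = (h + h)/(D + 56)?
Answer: -69/5048405 ≈ -1.3668e-5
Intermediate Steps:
b(h, D) = 2*h/(56 + D) (b(h, D) = (2*h)/(56 + D) = 2*h/(56 + D))
1/(-73166 + b((-84 + 133)*(21 - 20), 82)) = 1/(-73166 + 2*((-84 + 133)*(21 - 20))/(56 + 82)) = 1/(-73166 + 2*(49*1)/138) = 1/(-73166 + 2*49*(1/138)) = 1/(-73166 + 49/69) = 1/(-5048405/69) = -69/5048405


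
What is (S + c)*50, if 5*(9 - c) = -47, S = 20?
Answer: 1920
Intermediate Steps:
c = 92/5 (c = 9 - 1/5*(-47) = 9 + 47/5 = 92/5 ≈ 18.400)
(S + c)*50 = (20 + 92/5)*50 = (192/5)*50 = 1920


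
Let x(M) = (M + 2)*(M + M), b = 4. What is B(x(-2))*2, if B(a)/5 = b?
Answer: 40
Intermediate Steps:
x(M) = 2*M*(2 + M) (x(M) = (2 + M)*(2*M) = 2*M*(2 + M))
B(a) = 20 (B(a) = 5*4 = 20)
B(x(-2))*2 = 20*2 = 40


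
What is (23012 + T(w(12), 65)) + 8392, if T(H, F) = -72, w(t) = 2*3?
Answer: 31332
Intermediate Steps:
w(t) = 6
(23012 + T(w(12), 65)) + 8392 = (23012 - 72) + 8392 = 22940 + 8392 = 31332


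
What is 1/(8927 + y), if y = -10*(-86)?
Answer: 1/9787 ≈ 0.00010218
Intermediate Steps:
y = 860
1/(8927 + y) = 1/(8927 + 860) = 1/9787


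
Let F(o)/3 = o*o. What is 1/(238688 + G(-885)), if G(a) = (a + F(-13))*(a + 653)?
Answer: 1/326384 ≈ 3.0639e-6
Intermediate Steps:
F(o) = 3*o² (F(o) = 3*(o*o) = 3*o²)
G(a) = (507 + a)*(653 + a) (G(a) = (a + 3*(-13)²)*(a + 653) = (a + 3*169)*(653 + a) = (a + 507)*(653 + a) = (507 + a)*(653 + a))
1/(238688 + G(-885)) = 1/(238688 + (331071 + (-885)² + 1160*(-885))) = 1/(238688 + (331071 + 783225 - 1026600)) = 1/(238688 + 87696) = 1/326384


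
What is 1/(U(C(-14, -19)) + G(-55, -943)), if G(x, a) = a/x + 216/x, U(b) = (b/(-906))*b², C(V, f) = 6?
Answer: 8305/107797 ≈ 0.077043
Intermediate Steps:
U(b) = -b³/906 (U(b) = (b*(-1/906))*b² = (-b/906)*b² = -b³/906)
G(x, a) = 216/x + a/x
1/(U(C(-14, -19)) + G(-55, -943)) = 1/(-1/906*6³ + (216 - 943)/(-55)) = 1/(-1/906*216 - 1/55*(-727)) = 1/(-36/151 + 727/55) = 1/(107797/8305) = 8305/107797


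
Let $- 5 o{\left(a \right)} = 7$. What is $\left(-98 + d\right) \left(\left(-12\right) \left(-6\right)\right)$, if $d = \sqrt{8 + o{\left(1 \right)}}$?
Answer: $-7056 + \frac{72 \sqrt{165}}{5} \approx -6871.0$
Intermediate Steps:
$o{\left(a \right)} = - \frac{7}{5}$ ($o{\left(a \right)} = \left(- \frac{1}{5}\right) 7 = - \frac{7}{5}$)
$d = \frac{\sqrt{165}}{5}$ ($d = \sqrt{8 - \frac{7}{5}} = \sqrt{\frac{33}{5}} = \frac{\sqrt{165}}{5} \approx 2.569$)
$\left(-98 + d\right) \left(\left(-12\right) \left(-6\right)\right) = \left(-98 + \frac{\sqrt{165}}{5}\right) \left(\left(-12\right) \left(-6\right)\right) = \left(-98 + \frac{\sqrt{165}}{5}\right) 72 = -7056 + \frac{72 \sqrt{165}}{5}$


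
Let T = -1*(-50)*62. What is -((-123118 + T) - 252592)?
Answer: 372610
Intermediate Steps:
T = 3100 (T = 50*62 = 3100)
-((-123118 + T) - 252592) = -((-123118 + 3100) - 252592) = -(-120018 - 252592) = -1*(-372610) = 372610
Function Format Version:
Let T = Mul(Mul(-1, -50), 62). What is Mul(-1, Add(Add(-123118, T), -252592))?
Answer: 372610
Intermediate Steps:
T = 3100 (T = Mul(50, 62) = 3100)
Mul(-1, Add(Add(-123118, T), -252592)) = Mul(-1, Add(Add(-123118, 3100), -252592)) = Mul(-1, Add(-120018, -252592)) = Mul(-1, -372610) = 372610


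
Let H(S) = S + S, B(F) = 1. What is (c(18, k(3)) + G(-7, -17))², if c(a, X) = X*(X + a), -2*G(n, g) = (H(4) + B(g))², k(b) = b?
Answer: 2025/4 ≈ 506.25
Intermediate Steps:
H(S) = 2*S
G(n, g) = -81/2 (G(n, g) = -(2*4 + 1)²/2 = -(8 + 1)²/2 = -½*9² = -½*81 = -81/2)
(c(18, k(3)) + G(-7, -17))² = (3*(3 + 18) - 81/2)² = (3*21 - 81/2)² = (63 - 81/2)² = (45/2)² = 2025/4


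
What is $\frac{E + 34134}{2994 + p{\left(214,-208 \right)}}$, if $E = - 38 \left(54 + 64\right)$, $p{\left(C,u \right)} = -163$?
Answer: $\frac{29650}{2831} \approx 10.473$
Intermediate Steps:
$E = -4484$ ($E = \left(-38\right) 118 = -4484$)
$\frac{E + 34134}{2994 + p{\left(214,-208 \right)}} = \frac{-4484 + 34134}{2994 - 163} = \frac{29650}{2831}$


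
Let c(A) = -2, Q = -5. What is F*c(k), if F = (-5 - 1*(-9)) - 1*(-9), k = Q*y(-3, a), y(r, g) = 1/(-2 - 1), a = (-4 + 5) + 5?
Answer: -26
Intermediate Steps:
a = 6 (a = 1 + 5 = 6)
y(r, g) = -⅓ (y(r, g) = 1/(-3) = -⅓)
k = 5/3 (k = -5*(-⅓) = 5/3 ≈ 1.6667)
F = 13 (F = (-5 + 9) + 9 = 4 + 9 = 13)
F*c(k) = 13*(-2) = -26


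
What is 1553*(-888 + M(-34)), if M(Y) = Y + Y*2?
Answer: -1537470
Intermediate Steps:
M(Y) = 3*Y (M(Y) = Y + 2*Y = 3*Y)
1553*(-888 + M(-34)) = 1553*(-888 + 3*(-34)) = 1553*(-888 - 102) = 1553*(-990) = -1537470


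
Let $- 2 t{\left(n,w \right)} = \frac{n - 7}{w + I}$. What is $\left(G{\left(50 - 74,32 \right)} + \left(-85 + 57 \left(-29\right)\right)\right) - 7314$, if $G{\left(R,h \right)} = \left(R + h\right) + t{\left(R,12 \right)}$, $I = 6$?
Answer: $- \frac{325553}{36} \approx -9043.1$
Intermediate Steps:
$t{\left(n,w \right)} = - \frac{-7 + n}{2 \left(6 + w\right)}$ ($t{\left(n,w \right)} = - \frac{\left(n - 7\right) \frac{1}{w + 6}}{2} = - \frac{\left(-7 + n\right) \frac{1}{6 + w}}{2} = - \frac{\frac{1}{6 + w} \left(-7 + n\right)}{2} = - \frac{-7 + n}{2 \left(6 + w\right)}$)
$G{\left(R,h \right)} = \frac{7}{36} + h + \frac{35 R}{36}$ ($G{\left(R,h \right)} = \left(R + h\right) + \frac{7 - R}{2 \left(6 + 12\right)} = \left(R + h\right) + \frac{7 - R}{2 \cdot 18} = \left(R + h\right) + \frac{1}{2} \cdot \frac{1}{18} \left(7 - R\right) = \left(R + h\right) - \left(- \frac{7}{36} + \frac{R}{36}\right) = \frac{7}{36} + h + \frac{35 R}{36}$)
$\left(G{\left(50 - 74,32 \right)} + \left(-85 + 57 \left(-29\right)\right)\right) - 7314 = \left(\left(\frac{7}{36} + 32 + \frac{35 \left(50 - 74\right)}{36}\right) + \left(-85 + 57 \left(-29\right)\right)\right) - 7314 = \left(\left(\frac{7}{36} + 32 + \frac{35}{36} \left(-24\right)\right) - 1738\right) - 7314 = \left(\left(\frac{7}{36} + 32 - \frac{70}{3}\right) - 1738\right) - 7314 = \left(\frac{319}{36} - 1738\right) - 7314 = - \frac{62249}{36} - 7314 = - \frac{325553}{36}$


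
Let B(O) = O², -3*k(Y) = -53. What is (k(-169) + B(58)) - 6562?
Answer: -9541/3 ≈ -3180.3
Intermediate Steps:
k(Y) = 53/3 (k(Y) = -⅓*(-53) = 53/3)
(k(-169) + B(58)) - 6562 = (53/3 + 58²) - 6562 = (53/3 + 3364) - 6562 = 10145/3 - 6562 = -9541/3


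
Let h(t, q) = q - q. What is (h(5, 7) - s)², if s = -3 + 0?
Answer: 9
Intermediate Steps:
s = -3
h(t, q) = 0
(h(5, 7) - s)² = (0 - 1*(-3))² = (0 + 3)² = 3² = 9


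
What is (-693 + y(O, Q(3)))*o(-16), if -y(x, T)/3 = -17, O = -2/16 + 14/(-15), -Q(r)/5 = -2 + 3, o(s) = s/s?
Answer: -642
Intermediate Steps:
o(s) = 1
Q(r) = -5 (Q(r) = -5*(-2 + 3) = -5*1 = -5)
O = -127/120 (O = -2*1/16 + 14*(-1/15) = -1/8 - 14/15 = -127/120 ≈ -1.0583)
y(x, T) = 51 (y(x, T) = -3*(-17) = 51)
(-693 + y(O, Q(3)))*o(-16) = (-693 + 51)*1 = -642*1 = -642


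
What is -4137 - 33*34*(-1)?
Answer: -3015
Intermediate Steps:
-4137 - 33*34*(-1) = -4137 - 1122*(-1) = -4137 + 1122 = -3015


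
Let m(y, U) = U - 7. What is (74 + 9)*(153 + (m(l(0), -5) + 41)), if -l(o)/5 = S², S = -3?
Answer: 15106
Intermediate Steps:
l(o) = -45 (l(o) = -5*(-3)² = -5*9 = -45)
m(y, U) = -7 + U
(74 + 9)*(153 + (m(l(0), -5) + 41)) = (74 + 9)*(153 + ((-7 - 5) + 41)) = 83*(153 + (-12 + 41)) = 83*(153 + 29) = 83*182 = 15106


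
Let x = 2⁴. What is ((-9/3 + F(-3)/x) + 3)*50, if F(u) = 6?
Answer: 75/4 ≈ 18.750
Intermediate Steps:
x = 16
((-9/3 + F(-3)/x) + 3)*50 = ((-9/3 + 6/16) + 3)*50 = ((-9*⅓ + 6*(1/16)) + 3)*50 = ((-3 + 3/8) + 3)*50 = (-21/8 + 3)*50 = (3/8)*50 = 75/4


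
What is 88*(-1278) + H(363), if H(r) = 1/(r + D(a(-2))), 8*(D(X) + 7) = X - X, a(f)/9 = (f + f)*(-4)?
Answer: -40037183/356 ≈ -1.1246e+5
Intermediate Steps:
a(f) = -72*f (a(f) = 9*((f + f)*(-4)) = 9*((2*f)*(-4)) = 9*(-8*f) = -72*f)
D(X) = -7 (D(X) = -7 + (X - X)/8 = -7 + (⅛)*0 = -7 + 0 = -7)
H(r) = 1/(-7 + r) (H(r) = 1/(r - 7) = 1/(-7 + r))
88*(-1278) + H(363) = 88*(-1278) + 1/(-7 + 363) = -112464 + 1/356 = -40037183/356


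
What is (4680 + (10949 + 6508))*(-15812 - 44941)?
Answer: -1344889161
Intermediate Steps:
(4680 + (10949 + 6508))*(-15812 - 44941) = (4680 + 17457)*(-60753) = 22137*(-60753) = -1344889161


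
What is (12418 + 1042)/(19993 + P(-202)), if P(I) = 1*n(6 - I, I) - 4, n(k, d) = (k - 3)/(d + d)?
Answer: 5437840/8075351 ≈ 0.67339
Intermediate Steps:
n(k, d) = (-3 + k)/(2*d) (n(k, d) = (-3 + k)/((2*d)) = (-3 + k)*(1/(2*d)) = (-3 + k)/(2*d))
P(I) = -4 + (3 - I)/(2*I) (P(I) = 1*((-3 + (6 - I))/(2*I)) - 4 = 1*((3 - I)/(2*I)) - 4 = (3 - I)/(2*I) - 4 = -4 + (3 - I)/(2*I))
(12418 + 1042)/(19993 + P(-202)) = (12418 + 1042)/(19993 + (3/2)*(1 - 3*(-202))/(-202)) = 13460/(19993 + (3/2)*(-1/202)*(1 + 606)) = 13460/(19993 + (3/2)*(-1/202)*607) = 13460/(19993 - 1821/404) = 13460/(8075351/404) = 13460*(404/8075351) = 5437840/8075351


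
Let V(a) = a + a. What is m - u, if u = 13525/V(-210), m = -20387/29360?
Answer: 19426573/616560 ≈ 31.508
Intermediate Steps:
V(a) = 2*a
m = -20387/29360 (m = -20387*1/29360 = -20387/29360 ≈ -0.69438)
u = -2705/84 (u = 13525/((2*(-210))) = 13525/(-420) = 13525*(-1/420) = -2705/84 ≈ -32.202)
m - u = -20387/29360 - 1*(-2705/84) = -20387/29360 + 2705/84 = 19426573/616560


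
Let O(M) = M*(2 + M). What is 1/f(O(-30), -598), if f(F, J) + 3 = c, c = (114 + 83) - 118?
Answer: 1/76 ≈ 0.013158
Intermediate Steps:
c = 79 (c = 197 - 118 = 79)
f(F, J) = 76 (f(F, J) = -3 + 79 = 76)
1/f(O(-30), -598) = 1/76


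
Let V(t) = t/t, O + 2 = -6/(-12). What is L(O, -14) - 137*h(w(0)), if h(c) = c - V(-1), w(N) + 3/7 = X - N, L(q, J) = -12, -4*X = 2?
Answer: 3531/14 ≈ 252.21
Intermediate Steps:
O = -3/2 (O = -2 - 6/(-12) = -2 - 6*(-1/12) = -2 + 1/2 = -3/2 ≈ -1.5000)
X = -1/2 (X = -1/4*2 = -1/2 ≈ -0.50000)
V(t) = 1
w(N) = -13/14 - N (w(N) = -3/7 + (-1/2 - N) = -13/14 - N)
h(c) = -1 + c (h(c) = c - 1*1 = c - 1 = -1 + c)
L(O, -14) - 137*h(w(0)) = -12 - 137*(-1 + (-13/14 - 1*0)) = -12 - 137*(-1 + (-13/14 + 0)) = -12 - 137*(-1 - 13/14) = -12 - 137*(-27/14) = -12 + 3699/14 = 3531/14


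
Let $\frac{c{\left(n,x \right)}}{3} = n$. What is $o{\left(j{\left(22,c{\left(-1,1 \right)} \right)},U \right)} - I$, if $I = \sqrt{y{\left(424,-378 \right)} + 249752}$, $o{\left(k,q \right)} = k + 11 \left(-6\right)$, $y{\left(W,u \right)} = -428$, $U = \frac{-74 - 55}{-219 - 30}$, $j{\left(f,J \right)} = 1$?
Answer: $-65 - 2 \sqrt{62331} \approx -564.32$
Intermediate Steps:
$c{\left(n,x \right)} = 3 n$
$U = \frac{43}{83}$ ($U = - \frac{129}{-249} = \left(-129\right) \left(- \frac{1}{249}\right) = \frac{43}{83} \approx 0.51807$)
$o{\left(k,q \right)} = -66 + k$ ($o{\left(k,q \right)} = k - 66 = -66 + k$)
$I = 2 \sqrt{62331}$ ($I = \sqrt{-428 + 249752} = \sqrt{249324} = 2 \sqrt{62331} \approx 499.32$)
$o{\left(j{\left(22,c{\left(-1,1 \right)} \right)},U \right)} - I = \left(-66 + 1\right) - 2 \sqrt{62331} = -65 - 2 \sqrt{62331}$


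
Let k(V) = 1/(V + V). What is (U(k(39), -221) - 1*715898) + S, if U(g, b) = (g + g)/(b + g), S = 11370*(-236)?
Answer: -58592320668/17237 ≈ -3.3992e+6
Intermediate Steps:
S = -2683320
k(V) = 1/(2*V)
U(g, b) = 2*g/(b + g) (U(g, b) = (2*g)/(b + g) = 2*g/(b + g))
(U(k(39), -221) - 1*715898) + S = (2*((½)/39)/(-221 + (½)/39) - 1*715898) - 2683320 = (2*((½)*(1/39))/(-221 + (½)*(1/39)) - 715898) - 2683320 = (2*(1/78)/(-221 + 1/78) - 715898) - 2683320 = (2*(1/78)/(-17237/78) - 715898) - 2683320 = (2*(1/78)*(-78/17237) - 715898) - 2683320 = (-2/17237 - 715898) - 2683320 = -12339933828/17237 - 2683320 = -58592320668/17237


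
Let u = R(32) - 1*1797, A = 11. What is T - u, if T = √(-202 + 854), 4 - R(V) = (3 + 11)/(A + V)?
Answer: 77113/43 + 2*√163 ≈ 1818.9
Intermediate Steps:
R(V) = 4 - 14/(11 + V) (R(V) = 4 - (3 + 11)/(11 + V) = 4 - 14/(11 + V))
u = -77113/43 (u = 2*(15 + 2*32)/(11 + 32) - 1*1797 = 2*(15 + 64)/43 - 1797 = 2*(1/43)*79 - 1797 = 158/43 - 1797 = -77113/43 ≈ -1793.3)
T = 2*√163 (T = √652 = 2*√163 ≈ 25.534)
T - u = 2*√163 - 1*(-77113/43) = 2*√163 + 77113/43 = 77113/43 + 2*√163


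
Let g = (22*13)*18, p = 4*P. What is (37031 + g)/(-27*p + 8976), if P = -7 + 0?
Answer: 42179/9732 ≈ 4.3341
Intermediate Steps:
P = -7
p = -28 (p = 4*(-7) = -28)
g = 5148 (g = 286*18 = 5148)
(37031 + g)/(-27*p + 8976) = (37031 + 5148)/(-27*(-28) + 8976) = 42179/(756 + 8976) = 42179/9732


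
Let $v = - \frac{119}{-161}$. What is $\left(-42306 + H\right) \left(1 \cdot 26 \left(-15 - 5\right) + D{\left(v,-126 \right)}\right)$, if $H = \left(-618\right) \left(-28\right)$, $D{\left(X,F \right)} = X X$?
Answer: $\frac{6870324582}{529} \approx 1.2987 \cdot 10^{7}$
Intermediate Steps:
$v = \frac{17}{23}$ ($v = \left(-119\right) \left(- \frac{1}{161}\right) = \frac{17}{23} \approx 0.73913$)
$D{\left(X,F \right)} = X^{2}$
$H = 17304$
$\left(-42306 + H\right) \left(1 \cdot 26 \left(-15 - 5\right) + D{\left(v,-126 \right)}\right) = \left(-42306 + 17304\right) \left(1 \cdot 26 \left(-15 - 5\right) + \left(\frac{17}{23}\right)^{2}\right) = - 25002 \left(26 \left(-20\right) + \frac{289}{529}\right) = - 25002 \left(-520 + \frac{289}{529}\right) = \left(-25002\right) \left(- \frac{274791}{529}\right) = \frac{6870324582}{529}$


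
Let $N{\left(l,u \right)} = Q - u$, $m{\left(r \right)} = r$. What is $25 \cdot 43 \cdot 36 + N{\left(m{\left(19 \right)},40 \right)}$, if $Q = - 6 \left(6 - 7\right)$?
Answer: $38666$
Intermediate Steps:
$Q = 6$ ($Q = \left(-6\right) \left(-1\right) = 6$)
$N{\left(l,u \right)} = 6 - u$
$25 \cdot 43 \cdot 36 + N{\left(m{\left(19 \right)},40 \right)} = 25 \cdot 43 \cdot 36 + \left(6 - 40\right) = 1075 \cdot 36 + \left(6 - 40\right) = 38700 - 34 = 38666$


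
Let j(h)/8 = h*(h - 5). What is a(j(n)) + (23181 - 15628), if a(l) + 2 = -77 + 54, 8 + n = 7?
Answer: 7528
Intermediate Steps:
n = -1 (n = -8 + 7 = -1)
j(h) = 8*h*(-5 + h) (j(h) = 8*(h*(h - 5)) = 8*(h*(-5 + h)) = 8*h*(-5 + h))
a(l) = -25 (a(l) = -2 + (-77 + 54) = -2 - 23 = -25)
a(j(n)) + (23181 - 15628) = -25 + (23181 - 15628) = -25 + 7553 = 7528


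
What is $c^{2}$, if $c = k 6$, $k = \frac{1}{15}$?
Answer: $\frac{4}{25} \approx 0.16$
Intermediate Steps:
$k = \frac{1}{15} \approx 0.066667$
$c = \frac{2}{5}$ ($c = \frac{1}{15} \cdot 6 = \frac{2}{5} \approx 0.4$)
$c^{2} = \left(\frac{2}{5}\right)^{2} = \frac{4}{25}$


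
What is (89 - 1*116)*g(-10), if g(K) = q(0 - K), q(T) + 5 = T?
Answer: -135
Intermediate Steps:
q(T) = -5 + T
g(K) = -5 - K (g(K) = -5 + (0 - K) = -5 - K)
(89 - 1*116)*g(-10) = (89 - 1*116)*(-5 - 1*(-10)) = (89 - 116)*(-5 + 10) = -27*5 = -135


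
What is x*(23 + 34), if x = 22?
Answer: 1254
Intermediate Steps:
x*(23 + 34) = 22*(23 + 34) = 22*57 = 1254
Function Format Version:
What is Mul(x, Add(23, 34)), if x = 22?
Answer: 1254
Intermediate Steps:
Mul(x, Add(23, 34)) = Mul(22, Add(23, 34)) = Mul(22, 57) = 1254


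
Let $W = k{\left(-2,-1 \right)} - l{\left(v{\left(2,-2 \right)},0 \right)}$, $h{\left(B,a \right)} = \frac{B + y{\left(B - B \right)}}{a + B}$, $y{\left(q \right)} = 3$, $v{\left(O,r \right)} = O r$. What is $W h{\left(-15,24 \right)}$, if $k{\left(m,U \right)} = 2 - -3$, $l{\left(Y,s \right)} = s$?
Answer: $- \frac{20}{3} \approx -6.6667$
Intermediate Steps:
$k{\left(m,U \right)} = 5$ ($k{\left(m,U \right)} = 2 + 3 = 5$)
$h{\left(B,a \right)} = \frac{3 + B}{B + a}$ ($h{\left(B,a \right)} = \frac{B + 3}{a + B} = \frac{3 + B}{B + a}$)
$W = 5$ ($W = 5 - 0 = 5 + 0 = 5$)
$W h{\left(-15,24 \right)} = 5 \frac{3 - 15}{-15 + 24} = 5 \cdot \frac{1}{9} \left(-12\right) = 5 \left(- \frac{4}{3}\right) = - \frac{20}{3}$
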